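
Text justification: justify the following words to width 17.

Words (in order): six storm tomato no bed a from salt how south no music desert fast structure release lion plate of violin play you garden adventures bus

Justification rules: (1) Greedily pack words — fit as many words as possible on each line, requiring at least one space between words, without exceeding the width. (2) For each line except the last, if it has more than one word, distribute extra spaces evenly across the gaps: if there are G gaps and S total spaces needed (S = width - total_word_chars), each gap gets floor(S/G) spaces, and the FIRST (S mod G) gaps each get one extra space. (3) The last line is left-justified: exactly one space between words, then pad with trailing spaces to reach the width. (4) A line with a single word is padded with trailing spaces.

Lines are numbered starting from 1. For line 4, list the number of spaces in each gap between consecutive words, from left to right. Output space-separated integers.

Line 1: ['six', 'storm', 'tomato'] (min_width=16, slack=1)
Line 2: ['no', 'bed', 'a', 'from'] (min_width=13, slack=4)
Line 3: ['salt', 'how', 'south', 'no'] (min_width=17, slack=0)
Line 4: ['music', 'desert', 'fast'] (min_width=17, slack=0)
Line 5: ['structure', 'release'] (min_width=17, slack=0)
Line 6: ['lion', 'plate', 'of'] (min_width=13, slack=4)
Line 7: ['violin', 'play', 'you'] (min_width=15, slack=2)
Line 8: ['garden', 'adventures'] (min_width=17, slack=0)
Line 9: ['bus'] (min_width=3, slack=14)

Answer: 1 1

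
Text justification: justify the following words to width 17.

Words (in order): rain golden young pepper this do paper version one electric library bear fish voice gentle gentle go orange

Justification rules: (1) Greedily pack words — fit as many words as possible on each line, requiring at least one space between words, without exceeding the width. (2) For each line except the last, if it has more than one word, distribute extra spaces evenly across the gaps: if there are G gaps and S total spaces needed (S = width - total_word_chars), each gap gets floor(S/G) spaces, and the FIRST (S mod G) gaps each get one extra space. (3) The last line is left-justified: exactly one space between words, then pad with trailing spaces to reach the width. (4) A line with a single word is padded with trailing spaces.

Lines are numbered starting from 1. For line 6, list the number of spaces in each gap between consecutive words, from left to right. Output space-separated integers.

Answer: 2 1

Derivation:
Line 1: ['rain', 'golden', 'young'] (min_width=17, slack=0)
Line 2: ['pepper', 'this', 'do'] (min_width=14, slack=3)
Line 3: ['paper', 'version', 'one'] (min_width=17, slack=0)
Line 4: ['electric', 'library'] (min_width=16, slack=1)
Line 5: ['bear', 'fish', 'voice'] (min_width=15, slack=2)
Line 6: ['gentle', 'gentle', 'go'] (min_width=16, slack=1)
Line 7: ['orange'] (min_width=6, slack=11)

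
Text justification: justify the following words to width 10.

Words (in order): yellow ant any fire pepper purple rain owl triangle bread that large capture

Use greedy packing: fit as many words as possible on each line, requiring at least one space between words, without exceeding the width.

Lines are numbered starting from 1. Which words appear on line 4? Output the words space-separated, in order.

Answer: purple

Derivation:
Line 1: ['yellow', 'ant'] (min_width=10, slack=0)
Line 2: ['any', 'fire'] (min_width=8, slack=2)
Line 3: ['pepper'] (min_width=6, slack=4)
Line 4: ['purple'] (min_width=6, slack=4)
Line 5: ['rain', 'owl'] (min_width=8, slack=2)
Line 6: ['triangle'] (min_width=8, slack=2)
Line 7: ['bread', 'that'] (min_width=10, slack=0)
Line 8: ['large'] (min_width=5, slack=5)
Line 9: ['capture'] (min_width=7, slack=3)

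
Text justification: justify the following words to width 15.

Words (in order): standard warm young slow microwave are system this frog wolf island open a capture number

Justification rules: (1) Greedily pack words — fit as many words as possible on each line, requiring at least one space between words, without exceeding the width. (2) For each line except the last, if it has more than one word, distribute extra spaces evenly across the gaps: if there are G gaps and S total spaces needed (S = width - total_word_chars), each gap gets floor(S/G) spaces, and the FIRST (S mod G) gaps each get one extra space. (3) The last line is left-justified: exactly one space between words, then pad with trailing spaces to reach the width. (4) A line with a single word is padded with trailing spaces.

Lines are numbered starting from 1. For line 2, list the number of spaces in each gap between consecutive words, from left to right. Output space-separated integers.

Line 1: ['standard', 'warm'] (min_width=13, slack=2)
Line 2: ['young', 'slow'] (min_width=10, slack=5)
Line 3: ['microwave', 'are'] (min_width=13, slack=2)
Line 4: ['system', 'this'] (min_width=11, slack=4)
Line 5: ['frog', 'wolf'] (min_width=9, slack=6)
Line 6: ['island', 'open', 'a'] (min_width=13, slack=2)
Line 7: ['capture', 'number'] (min_width=14, slack=1)

Answer: 6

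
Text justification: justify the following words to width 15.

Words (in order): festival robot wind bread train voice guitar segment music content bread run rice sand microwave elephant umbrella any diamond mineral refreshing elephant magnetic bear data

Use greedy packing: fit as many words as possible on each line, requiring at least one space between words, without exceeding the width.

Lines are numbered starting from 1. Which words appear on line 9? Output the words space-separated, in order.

Answer: umbrella any

Derivation:
Line 1: ['festival', 'robot'] (min_width=14, slack=1)
Line 2: ['wind', 'bread'] (min_width=10, slack=5)
Line 3: ['train', 'voice'] (min_width=11, slack=4)
Line 4: ['guitar', 'segment'] (min_width=14, slack=1)
Line 5: ['music', 'content'] (min_width=13, slack=2)
Line 6: ['bread', 'run', 'rice'] (min_width=14, slack=1)
Line 7: ['sand', 'microwave'] (min_width=14, slack=1)
Line 8: ['elephant'] (min_width=8, slack=7)
Line 9: ['umbrella', 'any'] (min_width=12, slack=3)
Line 10: ['diamond', 'mineral'] (min_width=15, slack=0)
Line 11: ['refreshing'] (min_width=10, slack=5)
Line 12: ['elephant'] (min_width=8, slack=7)
Line 13: ['magnetic', 'bear'] (min_width=13, slack=2)
Line 14: ['data'] (min_width=4, slack=11)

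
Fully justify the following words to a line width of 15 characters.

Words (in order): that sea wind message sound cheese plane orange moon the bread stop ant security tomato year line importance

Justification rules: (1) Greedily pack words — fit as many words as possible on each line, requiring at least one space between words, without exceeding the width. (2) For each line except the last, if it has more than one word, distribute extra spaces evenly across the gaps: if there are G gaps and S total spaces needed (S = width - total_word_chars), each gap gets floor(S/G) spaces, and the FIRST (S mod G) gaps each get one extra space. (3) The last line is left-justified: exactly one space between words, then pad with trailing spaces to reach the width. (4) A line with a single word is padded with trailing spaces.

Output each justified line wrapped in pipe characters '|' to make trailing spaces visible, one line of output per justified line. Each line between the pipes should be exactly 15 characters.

Answer: |that  sea  wind|
|message   sound|
|cheese    plane|
|orange moon the|
|bread  stop ant|
|security tomato|
|year       line|
|importance     |

Derivation:
Line 1: ['that', 'sea', 'wind'] (min_width=13, slack=2)
Line 2: ['message', 'sound'] (min_width=13, slack=2)
Line 3: ['cheese', 'plane'] (min_width=12, slack=3)
Line 4: ['orange', 'moon', 'the'] (min_width=15, slack=0)
Line 5: ['bread', 'stop', 'ant'] (min_width=14, slack=1)
Line 6: ['security', 'tomato'] (min_width=15, slack=0)
Line 7: ['year', 'line'] (min_width=9, slack=6)
Line 8: ['importance'] (min_width=10, slack=5)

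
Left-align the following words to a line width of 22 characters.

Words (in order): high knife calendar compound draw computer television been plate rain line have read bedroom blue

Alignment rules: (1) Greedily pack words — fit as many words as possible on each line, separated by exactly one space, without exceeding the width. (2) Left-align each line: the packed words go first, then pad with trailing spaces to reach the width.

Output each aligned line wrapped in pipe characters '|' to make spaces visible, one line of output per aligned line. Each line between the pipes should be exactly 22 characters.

Answer: |high knife calendar   |
|compound draw computer|
|television been plate |
|rain line have read   |
|bedroom blue          |

Derivation:
Line 1: ['high', 'knife', 'calendar'] (min_width=19, slack=3)
Line 2: ['compound', 'draw', 'computer'] (min_width=22, slack=0)
Line 3: ['television', 'been', 'plate'] (min_width=21, slack=1)
Line 4: ['rain', 'line', 'have', 'read'] (min_width=19, slack=3)
Line 5: ['bedroom', 'blue'] (min_width=12, slack=10)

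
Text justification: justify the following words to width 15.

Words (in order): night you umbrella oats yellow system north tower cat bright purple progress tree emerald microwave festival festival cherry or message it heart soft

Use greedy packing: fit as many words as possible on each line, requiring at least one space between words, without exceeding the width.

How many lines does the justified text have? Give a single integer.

Answer: 12

Derivation:
Line 1: ['night', 'you'] (min_width=9, slack=6)
Line 2: ['umbrella', 'oats'] (min_width=13, slack=2)
Line 3: ['yellow', 'system'] (min_width=13, slack=2)
Line 4: ['north', 'tower', 'cat'] (min_width=15, slack=0)
Line 5: ['bright', 'purple'] (min_width=13, slack=2)
Line 6: ['progress', 'tree'] (min_width=13, slack=2)
Line 7: ['emerald'] (min_width=7, slack=8)
Line 8: ['microwave'] (min_width=9, slack=6)
Line 9: ['festival'] (min_width=8, slack=7)
Line 10: ['festival', 'cherry'] (min_width=15, slack=0)
Line 11: ['or', 'message', 'it'] (min_width=13, slack=2)
Line 12: ['heart', 'soft'] (min_width=10, slack=5)
Total lines: 12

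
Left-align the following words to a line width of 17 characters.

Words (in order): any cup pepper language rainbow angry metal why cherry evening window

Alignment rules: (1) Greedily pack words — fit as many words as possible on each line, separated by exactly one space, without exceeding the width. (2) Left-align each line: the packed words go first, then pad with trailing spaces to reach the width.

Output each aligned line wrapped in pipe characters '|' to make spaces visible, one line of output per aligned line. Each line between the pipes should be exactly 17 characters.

Answer: |any cup pepper   |
|language rainbow |
|angry metal why  |
|cherry evening   |
|window           |

Derivation:
Line 1: ['any', 'cup', 'pepper'] (min_width=14, slack=3)
Line 2: ['language', 'rainbow'] (min_width=16, slack=1)
Line 3: ['angry', 'metal', 'why'] (min_width=15, slack=2)
Line 4: ['cherry', 'evening'] (min_width=14, slack=3)
Line 5: ['window'] (min_width=6, slack=11)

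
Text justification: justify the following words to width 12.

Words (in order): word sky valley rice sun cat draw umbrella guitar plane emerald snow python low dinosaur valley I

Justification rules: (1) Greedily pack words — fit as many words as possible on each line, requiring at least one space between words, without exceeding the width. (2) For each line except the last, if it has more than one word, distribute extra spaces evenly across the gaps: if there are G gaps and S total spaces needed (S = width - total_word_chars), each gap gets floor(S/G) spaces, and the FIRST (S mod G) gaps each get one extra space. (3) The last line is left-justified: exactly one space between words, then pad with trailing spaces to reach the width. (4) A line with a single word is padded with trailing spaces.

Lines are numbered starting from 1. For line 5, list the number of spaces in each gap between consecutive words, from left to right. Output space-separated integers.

Answer: 1

Derivation:
Line 1: ['word', 'sky'] (min_width=8, slack=4)
Line 2: ['valley', 'rice'] (min_width=11, slack=1)
Line 3: ['sun', 'cat', 'draw'] (min_width=12, slack=0)
Line 4: ['umbrella'] (min_width=8, slack=4)
Line 5: ['guitar', 'plane'] (min_width=12, slack=0)
Line 6: ['emerald', 'snow'] (min_width=12, slack=0)
Line 7: ['python', 'low'] (min_width=10, slack=2)
Line 8: ['dinosaur'] (min_width=8, slack=4)
Line 9: ['valley', 'I'] (min_width=8, slack=4)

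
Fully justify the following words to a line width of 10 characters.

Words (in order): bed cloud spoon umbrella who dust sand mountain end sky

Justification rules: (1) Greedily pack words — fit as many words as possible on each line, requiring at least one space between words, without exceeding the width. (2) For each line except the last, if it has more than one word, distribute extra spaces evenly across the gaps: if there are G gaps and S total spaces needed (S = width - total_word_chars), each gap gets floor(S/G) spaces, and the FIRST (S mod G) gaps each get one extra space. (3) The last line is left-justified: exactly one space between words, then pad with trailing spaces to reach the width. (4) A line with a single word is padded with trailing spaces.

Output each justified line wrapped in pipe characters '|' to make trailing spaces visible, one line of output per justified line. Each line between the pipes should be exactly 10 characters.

Answer: |bed  cloud|
|spoon     |
|umbrella  |
|who   dust|
|sand      |
|mountain  |
|end sky   |

Derivation:
Line 1: ['bed', 'cloud'] (min_width=9, slack=1)
Line 2: ['spoon'] (min_width=5, slack=5)
Line 3: ['umbrella'] (min_width=8, slack=2)
Line 4: ['who', 'dust'] (min_width=8, slack=2)
Line 5: ['sand'] (min_width=4, slack=6)
Line 6: ['mountain'] (min_width=8, slack=2)
Line 7: ['end', 'sky'] (min_width=7, slack=3)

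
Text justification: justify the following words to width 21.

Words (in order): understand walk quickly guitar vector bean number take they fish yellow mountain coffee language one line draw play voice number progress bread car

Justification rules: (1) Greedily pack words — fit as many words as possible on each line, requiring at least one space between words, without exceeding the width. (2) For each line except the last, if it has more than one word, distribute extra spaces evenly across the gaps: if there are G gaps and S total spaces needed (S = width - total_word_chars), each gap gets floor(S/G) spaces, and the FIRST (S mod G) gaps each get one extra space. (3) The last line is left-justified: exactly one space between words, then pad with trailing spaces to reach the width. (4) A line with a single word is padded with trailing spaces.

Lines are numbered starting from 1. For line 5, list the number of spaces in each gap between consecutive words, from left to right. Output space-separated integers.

Line 1: ['understand', 'walk'] (min_width=15, slack=6)
Line 2: ['quickly', 'guitar', 'vector'] (min_width=21, slack=0)
Line 3: ['bean', 'number', 'take', 'they'] (min_width=21, slack=0)
Line 4: ['fish', 'yellow', 'mountain'] (min_width=20, slack=1)
Line 5: ['coffee', 'language', 'one'] (min_width=19, slack=2)
Line 6: ['line', 'draw', 'play', 'voice'] (min_width=20, slack=1)
Line 7: ['number', 'progress', 'bread'] (min_width=21, slack=0)
Line 8: ['car'] (min_width=3, slack=18)

Answer: 2 2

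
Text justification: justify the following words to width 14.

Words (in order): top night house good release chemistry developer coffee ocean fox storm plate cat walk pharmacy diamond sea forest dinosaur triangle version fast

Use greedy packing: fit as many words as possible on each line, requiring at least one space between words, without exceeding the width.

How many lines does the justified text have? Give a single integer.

Line 1: ['top', 'night'] (min_width=9, slack=5)
Line 2: ['house', 'good'] (min_width=10, slack=4)
Line 3: ['release'] (min_width=7, slack=7)
Line 4: ['chemistry'] (min_width=9, slack=5)
Line 5: ['developer'] (min_width=9, slack=5)
Line 6: ['coffee', 'ocean'] (min_width=12, slack=2)
Line 7: ['fox', 'storm'] (min_width=9, slack=5)
Line 8: ['plate', 'cat', 'walk'] (min_width=14, slack=0)
Line 9: ['pharmacy'] (min_width=8, slack=6)
Line 10: ['diamond', 'sea'] (min_width=11, slack=3)
Line 11: ['forest'] (min_width=6, slack=8)
Line 12: ['dinosaur'] (min_width=8, slack=6)
Line 13: ['triangle'] (min_width=8, slack=6)
Line 14: ['version', 'fast'] (min_width=12, slack=2)
Total lines: 14

Answer: 14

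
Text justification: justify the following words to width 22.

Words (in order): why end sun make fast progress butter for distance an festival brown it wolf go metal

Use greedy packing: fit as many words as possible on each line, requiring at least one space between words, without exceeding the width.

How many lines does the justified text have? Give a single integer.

Answer: 4

Derivation:
Line 1: ['why', 'end', 'sun', 'make', 'fast'] (min_width=21, slack=1)
Line 2: ['progress', 'butter', 'for'] (min_width=19, slack=3)
Line 3: ['distance', 'an', 'festival'] (min_width=20, slack=2)
Line 4: ['brown', 'it', 'wolf', 'go', 'metal'] (min_width=22, slack=0)
Total lines: 4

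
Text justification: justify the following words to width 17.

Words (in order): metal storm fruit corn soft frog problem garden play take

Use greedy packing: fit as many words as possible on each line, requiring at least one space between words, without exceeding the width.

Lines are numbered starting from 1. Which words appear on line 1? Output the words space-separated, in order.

Answer: metal storm fruit

Derivation:
Line 1: ['metal', 'storm', 'fruit'] (min_width=17, slack=0)
Line 2: ['corn', 'soft', 'frog'] (min_width=14, slack=3)
Line 3: ['problem', 'garden'] (min_width=14, slack=3)
Line 4: ['play', 'take'] (min_width=9, slack=8)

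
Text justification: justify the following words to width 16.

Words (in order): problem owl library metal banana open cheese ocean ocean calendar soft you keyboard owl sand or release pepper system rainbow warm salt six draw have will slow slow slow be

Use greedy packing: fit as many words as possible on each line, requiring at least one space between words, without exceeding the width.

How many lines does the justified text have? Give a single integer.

Answer: 13

Derivation:
Line 1: ['problem', 'owl'] (min_width=11, slack=5)
Line 2: ['library', 'metal'] (min_width=13, slack=3)
Line 3: ['banana', 'open'] (min_width=11, slack=5)
Line 4: ['cheese', 'ocean'] (min_width=12, slack=4)
Line 5: ['ocean', 'calendar'] (min_width=14, slack=2)
Line 6: ['soft', 'you'] (min_width=8, slack=8)
Line 7: ['keyboard', 'owl'] (min_width=12, slack=4)
Line 8: ['sand', 'or', 'release'] (min_width=15, slack=1)
Line 9: ['pepper', 'system'] (min_width=13, slack=3)
Line 10: ['rainbow', 'warm'] (min_width=12, slack=4)
Line 11: ['salt', 'six', 'draw'] (min_width=13, slack=3)
Line 12: ['have', 'will', 'slow'] (min_width=14, slack=2)
Line 13: ['slow', 'slow', 'be'] (min_width=12, slack=4)
Total lines: 13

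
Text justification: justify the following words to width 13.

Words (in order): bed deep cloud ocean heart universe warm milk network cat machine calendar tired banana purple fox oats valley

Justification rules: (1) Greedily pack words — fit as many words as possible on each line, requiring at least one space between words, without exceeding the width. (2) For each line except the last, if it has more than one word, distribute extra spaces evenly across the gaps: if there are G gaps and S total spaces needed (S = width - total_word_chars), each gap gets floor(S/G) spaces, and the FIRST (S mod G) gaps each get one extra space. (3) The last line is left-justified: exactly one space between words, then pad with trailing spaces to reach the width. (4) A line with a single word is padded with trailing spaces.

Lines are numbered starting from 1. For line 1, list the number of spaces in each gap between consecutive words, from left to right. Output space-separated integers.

Answer: 6

Derivation:
Line 1: ['bed', 'deep'] (min_width=8, slack=5)
Line 2: ['cloud', 'ocean'] (min_width=11, slack=2)
Line 3: ['heart'] (min_width=5, slack=8)
Line 4: ['universe', 'warm'] (min_width=13, slack=0)
Line 5: ['milk', 'network'] (min_width=12, slack=1)
Line 6: ['cat', 'machine'] (min_width=11, slack=2)
Line 7: ['calendar'] (min_width=8, slack=5)
Line 8: ['tired', 'banana'] (min_width=12, slack=1)
Line 9: ['purple', 'fox'] (min_width=10, slack=3)
Line 10: ['oats', 'valley'] (min_width=11, slack=2)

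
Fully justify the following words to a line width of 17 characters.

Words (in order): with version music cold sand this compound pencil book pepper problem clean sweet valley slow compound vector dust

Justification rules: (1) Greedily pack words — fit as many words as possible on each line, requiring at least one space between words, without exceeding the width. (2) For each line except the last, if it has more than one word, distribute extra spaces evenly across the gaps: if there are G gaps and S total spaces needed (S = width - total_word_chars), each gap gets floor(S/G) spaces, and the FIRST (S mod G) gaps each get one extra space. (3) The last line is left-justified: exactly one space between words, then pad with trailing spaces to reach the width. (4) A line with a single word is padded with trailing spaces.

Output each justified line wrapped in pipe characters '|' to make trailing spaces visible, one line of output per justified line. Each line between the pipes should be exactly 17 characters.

Line 1: ['with', 'version'] (min_width=12, slack=5)
Line 2: ['music', 'cold', 'sand'] (min_width=15, slack=2)
Line 3: ['this', 'compound'] (min_width=13, slack=4)
Line 4: ['pencil', 'book'] (min_width=11, slack=6)
Line 5: ['pepper', 'problem'] (min_width=14, slack=3)
Line 6: ['clean', 'sweet'] (min_width=11, slack=6)
Line 7: ['valley', 'slow'] (min_width=11, slack=6)
Line 8: ['compound', 'vector'] (min_width=15, slack=2)
Line 9: ['dust'] (min_width=4, slack=13)

Answer: |with      version|
|music  cold  sand|
|this     compound|
|pencil       book|
|pepper    problem|
|clean       sweet|
|valley       slow|
|compound   vector|
|dust             |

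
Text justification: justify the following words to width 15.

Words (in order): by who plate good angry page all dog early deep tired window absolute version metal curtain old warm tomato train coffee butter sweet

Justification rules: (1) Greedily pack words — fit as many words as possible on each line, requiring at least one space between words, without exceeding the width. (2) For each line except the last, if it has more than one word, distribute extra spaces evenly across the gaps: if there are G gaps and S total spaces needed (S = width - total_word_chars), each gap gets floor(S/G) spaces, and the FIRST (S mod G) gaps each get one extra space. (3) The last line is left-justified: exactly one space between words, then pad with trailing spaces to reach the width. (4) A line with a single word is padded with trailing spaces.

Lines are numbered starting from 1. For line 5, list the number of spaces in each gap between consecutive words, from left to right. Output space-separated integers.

Answer: 1

Derivation:
Line 1: ['by', 'who', 'plate'] (min_width=12, slack=3)
Line 2: ['good', 'angry', 'page'] (min_width=15, slack=0)
Line 3: ['all', 'dog', 'early'] (min_width=13, slack=2)
Line 4: ['deep', 'tired'] (min_width=10, slack=5)
Line 5: ['window', 'absolute'] (min_width=15, slack=0)
Line 6: ['version', 'metal'] (min_width=13, slack=2)
Line 7: ['curtain', 'old'] (min_width=11, slack=4)
Line 8: ['warm', 'tomato'] (min_width=11, slack=4)
Line 9: ['train', 'coffee'] (min_width=12, slack=3)
Line 10: ['butter', 'sweet'] (min_width=12, slack=3)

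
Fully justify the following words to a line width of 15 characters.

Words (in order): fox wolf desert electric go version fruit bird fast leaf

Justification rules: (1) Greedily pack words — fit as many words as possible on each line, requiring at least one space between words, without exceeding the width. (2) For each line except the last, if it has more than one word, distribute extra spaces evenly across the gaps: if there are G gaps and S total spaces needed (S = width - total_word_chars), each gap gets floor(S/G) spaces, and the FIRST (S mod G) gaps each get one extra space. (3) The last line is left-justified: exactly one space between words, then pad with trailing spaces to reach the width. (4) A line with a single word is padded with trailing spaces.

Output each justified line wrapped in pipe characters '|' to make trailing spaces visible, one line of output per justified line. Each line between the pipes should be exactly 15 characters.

Answer: |fox wolf desert|
|electric     go|
|version   fruit|
|bird fast leaf |

Derivation:
Line 1: ['fox', 'wolf', 'desert'] (min_width=15, slack=0)
Line 2: ['electric', 'go'] (min_width=11, slack=4)
Line 3: ['version', 'fruit'] (min_width=13, slack=2)
Line 4: ['bird', 'fast', 'leaf'] (min_width=14, slack=1)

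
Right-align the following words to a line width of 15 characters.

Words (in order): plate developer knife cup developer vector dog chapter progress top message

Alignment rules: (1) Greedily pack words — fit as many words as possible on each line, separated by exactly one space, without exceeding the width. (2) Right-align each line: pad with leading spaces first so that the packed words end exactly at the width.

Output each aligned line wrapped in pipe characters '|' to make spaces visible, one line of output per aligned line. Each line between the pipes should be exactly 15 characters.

Answer: |plate developer|
|      knife cup|
|      developer|
|     vector dog|
|        chapter|
|   progress top|
|        message|

Derivation:
Line 1: ['plate', 'developer'] (min_width=15, slack=0)
Line 2: ['knife', 'cup'] (min_width=9, slack=6)
Line 3: ['developer'] (min_width=9, slack=6)
Line 4: ['vector', 'dog'] (min_width=10, slack=5)
Line 5: ['chapter'] (min_width=7, slack=8)
Line 6: ['progress', 'top'] (min_width=12, slack=3)
Line 7: ['message'] (min_width=7, slack=8)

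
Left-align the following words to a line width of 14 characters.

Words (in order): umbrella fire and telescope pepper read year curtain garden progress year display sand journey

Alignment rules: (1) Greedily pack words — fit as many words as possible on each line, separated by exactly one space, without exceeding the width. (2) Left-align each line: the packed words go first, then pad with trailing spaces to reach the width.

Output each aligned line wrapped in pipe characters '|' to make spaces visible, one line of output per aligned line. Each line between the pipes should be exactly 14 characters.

Line 1: ['umbrella', 'fire'] (min_width=13, slack=1)
Line 2: ['and', 'telescope'] (min_width=13, slack=1)
Line 3: ['pepper', 'read'] (min_width=11, slack=3)
Line 4: ['year', 'curtain'] (min_width=12, slack=2)
Line 5: ['garden'] (min_width=6, slack=8)
Line 6: ['progress', 'year'] (min_width=13, slack=1)
Line 7: ['display', 'sand'] (min_width=12, slack=2)
Line 8: ['journey'] (min_width=7, slack=7)

Answer: |umbrella fire |
|and telescope |
|pepper read   |
|year curtain  |
|garden        |
|progress year |
|display sand  |
|journey       |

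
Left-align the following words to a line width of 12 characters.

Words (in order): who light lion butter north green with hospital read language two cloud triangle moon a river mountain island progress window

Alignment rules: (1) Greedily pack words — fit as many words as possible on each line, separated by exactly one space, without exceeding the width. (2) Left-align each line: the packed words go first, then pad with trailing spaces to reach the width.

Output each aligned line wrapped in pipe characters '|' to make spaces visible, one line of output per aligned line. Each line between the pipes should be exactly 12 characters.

Line 1: ['who', 'light'] (min_width=9, slack=3)
Line 2: ['lion', 'butter'] (min_width=11, slack=1)
Line 3: ['north', 'green'] (min_width=11, slack=1)
Line 4: ['with'] (min_width=4, slack=8)
Line 5: ['hospital'] (min_width=8, slack=4)
Line 6: ['read'] (min_width=4, slack=8)
Line 7: ['language', 'two'] (min_width=12, slack=0)
Line 8: ['cloud'] (min_width=5, slack=7)
Line 9: ['triangle'] (min_width=8, slack=4)
Line 10: ['moon', 'a', 'river'] (min_width=12, slack=0)
Line 11: ['mountain'] (min_width=8, slack=4)
Line 12: ['island'] (min_width=6, slack=6)
Line 13: ['progress'] (min_width=8, slack=4)
Line 14: ['window'] (min_width=6, slack=6)

Answer: |who light   |
|lion butter |
|north green |
|with        |
|hospital    |
|read        |
|language two|
|cloud       |
|triangle    |
|moon a river|
|mountain    |
|island      |
|progress    |
|window      |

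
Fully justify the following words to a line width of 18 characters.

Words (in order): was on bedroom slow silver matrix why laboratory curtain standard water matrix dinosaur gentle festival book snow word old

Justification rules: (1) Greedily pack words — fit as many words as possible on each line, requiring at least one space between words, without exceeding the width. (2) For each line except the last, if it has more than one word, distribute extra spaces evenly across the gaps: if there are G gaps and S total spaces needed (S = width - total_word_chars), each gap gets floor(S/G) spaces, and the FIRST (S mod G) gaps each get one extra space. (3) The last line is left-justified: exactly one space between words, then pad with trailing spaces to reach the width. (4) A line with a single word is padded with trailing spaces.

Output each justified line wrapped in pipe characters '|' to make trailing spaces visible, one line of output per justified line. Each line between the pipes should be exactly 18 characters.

Answer: |was   on   bedroom|
|slow silver matrix|
|why     laboratory|
|curtain   standard|
|water       matrix|
|dinosaur    gentle|
|festival book snow|
|word old          |

Derivation:
Line 1: ['was', 'on', 'bedroom'] (min_width=14, slack=4)
Line 2: ['slow', 'silver', 'matrix'] (min_width=18, slack=0)
Line 3: ['why', 'laboratory'] (min_width=14, slack=4)
Line 4: ['curtain', 'standard'] (min_width=16, slack=2)
Line 5: ['water', 'matrix'] (min_width=12, slack=6)
Line 6: ['dinosaur', 'gentle'] (min_width=15, slack=3)
Line 7: ['festival', 'book', 'snow'] (min_width=18, slack=0)
Line 8: ['word', 'old'] (min_width=8, slack=10)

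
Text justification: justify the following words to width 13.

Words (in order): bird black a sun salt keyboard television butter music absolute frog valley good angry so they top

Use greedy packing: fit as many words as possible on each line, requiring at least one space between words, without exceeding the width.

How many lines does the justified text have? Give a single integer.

Answer: 9

Derivation:
Line 1: ['bird', 'black', 'a'] (min_width=12, slack=1)
Line 2: ['sun', 'salt'] (min_width=8, slack=5)
Line 3: ['keyboard'] (min_width=8, slack=5)
Line 4: ['television'] (min_width=10, slack=3)
Line 5: ['butter', 'music'] (min_width=12, slack=1)
Line 6: ['absolute', 'frog'] (min_width=13, slack=0)
Line 7: ['valley', 'good'] (min_width=11, slack=2)
Line 8: ['angry', 'so', 'they'] (min_width=13, slack=0)
Line 9: ['top'] (min_width=3, slack=10)
Total lines: 9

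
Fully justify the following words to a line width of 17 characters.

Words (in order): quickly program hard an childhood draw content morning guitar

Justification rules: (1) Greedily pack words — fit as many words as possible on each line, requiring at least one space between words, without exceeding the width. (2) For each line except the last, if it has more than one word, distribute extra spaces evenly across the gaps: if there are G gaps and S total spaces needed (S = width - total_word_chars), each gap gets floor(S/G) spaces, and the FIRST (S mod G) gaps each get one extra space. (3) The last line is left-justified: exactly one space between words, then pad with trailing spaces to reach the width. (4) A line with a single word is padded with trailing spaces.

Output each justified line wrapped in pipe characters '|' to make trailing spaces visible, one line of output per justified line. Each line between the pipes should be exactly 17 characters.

Line 1: ['quickly', 'program'] (min_width=15, slack=2)
Line 2: ['hard', 'an', 'childhood'] (min_width=17, slack=0)
Line 3: ['draw', 'content'] (min_width=12, slack=5)
Line 4: ['morning', 'guitar'] (min_width=14, slack=3)

Answer: |quickly   program|
|hard an childhood|
|draw      content|
|morning guitar   |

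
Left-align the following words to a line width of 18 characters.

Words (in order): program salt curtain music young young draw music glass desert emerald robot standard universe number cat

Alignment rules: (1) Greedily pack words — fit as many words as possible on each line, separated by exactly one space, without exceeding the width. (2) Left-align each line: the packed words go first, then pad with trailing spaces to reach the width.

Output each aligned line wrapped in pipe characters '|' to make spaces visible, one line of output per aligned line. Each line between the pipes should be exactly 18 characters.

Answer: |program salt      |
|curtain music     |
|young young draw  |
|music glass desert|
|emerald robot     |
|standard universe |
|number cat        |

Derivation:
Line 1: ['program', 'salt'] (min_width=12, slack=6)
Line 2: ['curtain', 'music'] (min_width=13, slack=5)
Line 3: ['young', 'young', 'draw'] (min_width=16, slack=2)
Line 4: ['music', 'glass', 'desert'] (min_width=18, slack=0)
Line 5: ['emerald', 'robot'] (min_width=13, slack=5)
Line 6: ['standard', 'universe'] (min_width=17, slack=1)
Line 7: ['number', 'cat'] (min_width=10, slack=8)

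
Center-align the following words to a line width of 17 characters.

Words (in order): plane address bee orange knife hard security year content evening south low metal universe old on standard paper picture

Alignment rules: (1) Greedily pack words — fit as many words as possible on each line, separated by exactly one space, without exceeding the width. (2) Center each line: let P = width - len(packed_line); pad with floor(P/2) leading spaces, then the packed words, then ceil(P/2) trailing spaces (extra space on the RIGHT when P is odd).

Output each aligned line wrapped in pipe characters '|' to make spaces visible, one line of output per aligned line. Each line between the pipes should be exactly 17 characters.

Line 1: ['plane', 'address', 'bee'] (min_width=17, slack=0)
Line 2: ['orange', 'knife', 'hard'] (min_width=17, slack=0)
Line 3: ['security', 'year'] (min_width=13, slack=4)
Line 4: ['content', 'evening'] (min_width=15, slack=2)
Line 5: ['south', 'low', 'metal'] (min_width=15, slack=2)
Line 6: ['universe', 'old', 'on'] (min_width=15, slack=2)
Line 7: ['standard', 'paper'] (min_width=14, slack=3)
Line 8: ['picture'] (min_width=7, slack=10)

Answer: |plane address bee|
|orange knife hard|
|  security year  |
| content evening |
| south low metal |
| universe old on |
| standard paper  |
|     picture     |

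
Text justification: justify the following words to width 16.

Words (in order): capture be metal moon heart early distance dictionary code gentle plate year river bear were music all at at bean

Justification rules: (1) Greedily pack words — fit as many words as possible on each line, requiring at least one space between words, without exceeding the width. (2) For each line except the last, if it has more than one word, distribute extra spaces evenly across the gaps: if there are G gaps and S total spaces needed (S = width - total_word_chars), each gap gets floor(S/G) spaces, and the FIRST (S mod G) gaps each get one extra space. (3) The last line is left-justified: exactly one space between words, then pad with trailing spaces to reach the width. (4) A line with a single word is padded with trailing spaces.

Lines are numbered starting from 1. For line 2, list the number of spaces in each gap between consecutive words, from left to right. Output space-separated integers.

Answer: 1 1

Derivation:
Line 1: ['capture', 'be', 'metal'] (min_width=16, slack=0)
Line 2: ['moon', 'heart', 'early'] (min_width=16, slack=0)
Line 3: ['distance'] (min_width=8, slack=8)
Line 4: ['dictionary', 'code'] (min_width=15, slack=1)
Line 5: ['gentle', 'plate'] (min_width=12, slack=4)
Line 6: ['year', 'river', 'bear'] (min_width=15, slack=1)
Line 7: ['were', 'music', 'all'] (min_width=14, slack=2)
Line 8: ['at', 'at', 'bean'] (min_width=10, slack=6)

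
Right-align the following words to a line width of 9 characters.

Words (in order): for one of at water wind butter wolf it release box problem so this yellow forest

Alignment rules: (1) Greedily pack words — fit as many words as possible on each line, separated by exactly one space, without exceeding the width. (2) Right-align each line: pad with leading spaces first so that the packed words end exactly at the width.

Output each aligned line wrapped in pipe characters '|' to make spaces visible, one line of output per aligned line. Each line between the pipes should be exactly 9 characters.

Line 1: ['for', 'one'] (min_width=7, slack=2)
Line 2: ['of', 'at'] (min_width=5, slack=4)
Line 3: ['water'] (min_width=5, slack=4)
Line 4: ['wind'] (min_width=4, slack=5)
Line 5: ['butter'] (min_width=6, slack=3)
Line 6: ['wolf', 'it'] (min_width=7, slack=2)
Line 7: ['release'] (min_width=7, slack=2)
Line 8: ['box'] (min_width=3, slack=6)
Line 9: ['problem'] (min_width=7, slack=2)
Line 10: ['so', 'this'] (min_width=7, slack=2)
Line 11: ['yellow'] (min_width=6, slack=3)
Line 12: ['forest'] (min_width=6, slack=3)

Answer: |  for one|
|    of at|
|    water|
|     wind|
|   butter|
|  wolf it|
|  release|
|      box|
|  problem|
|  so this|
|   yellow|
|   forest|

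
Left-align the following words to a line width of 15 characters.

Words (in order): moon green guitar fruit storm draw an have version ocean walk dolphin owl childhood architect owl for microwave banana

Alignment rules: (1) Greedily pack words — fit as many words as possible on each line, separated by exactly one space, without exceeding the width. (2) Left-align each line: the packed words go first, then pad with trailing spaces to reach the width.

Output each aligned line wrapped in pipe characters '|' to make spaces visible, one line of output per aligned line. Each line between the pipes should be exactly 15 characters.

Answer: |moon green     |
|guitar fruit   |
|storm draw an  |
|have version   |
|ocean walk     |
|dolphin owl    |
|childhood      |
|architect owl  |
|for microwave  |
|banana         |

Derivation:
Line 1: ['moon', 'green'] (min_width=10, slack=5)
Line 2: ['guitar', 'fruit'] (min_width=12, slack=3)
Line 3: ['storm', 'draw', 'an'] (min_width=13, slack=2)
Line 4: ['have', 'version'] (min_width=12, slack=3)
Line 5: ['ocean', 'walk'] (min_width=10, slack=5)
Line 6: ['dolphin', 'owl'] (min_width=11, slack=4)
Line 7: ['childhood'] (min_width=9, slack=6)
Line 8: ['architect', 'owl'] (min_width=13, slack=2)
Line 9: ['for', 'microwave'] (min_width=13, slack=2)
Line 10: ['banana'] (min_width=6, slack=9)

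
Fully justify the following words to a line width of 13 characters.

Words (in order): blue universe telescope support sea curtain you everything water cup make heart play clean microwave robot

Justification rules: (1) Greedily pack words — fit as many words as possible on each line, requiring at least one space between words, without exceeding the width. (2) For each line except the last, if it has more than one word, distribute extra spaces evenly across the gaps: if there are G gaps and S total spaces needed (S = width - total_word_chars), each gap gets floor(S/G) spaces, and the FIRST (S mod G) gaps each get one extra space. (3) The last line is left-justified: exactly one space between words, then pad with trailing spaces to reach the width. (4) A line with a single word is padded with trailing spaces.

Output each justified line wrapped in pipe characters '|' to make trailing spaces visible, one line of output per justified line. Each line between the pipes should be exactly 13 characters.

Line 1: ['blue', 'universe'] (min_width=13, slack=0)
Line 2: ['telescope'] (min_width=9, slack=4)
Line 3: ['support', 'sea'] (min_width=11, slack=2)
Line 4: ['curtain', 'you'] (min_width=11, slack=2)
Line 5: ['everything'] (min_width=10, slack=3)
Line 6: ['water', 'cup'] (min_width=9, slack=4)
Line 7: ['make', 'heart'] (min_width=10, slack=3)
Line 8: ['play', 'clean'] (min_width=10, slack=3)
Line 9: ['microwave'] (min_width=9, slack=4)
Line 10: ['robot'] (min_width=5, slack=8)

Answer: |blue universe|
|telescope    |
|support   sea|
|curtain   you|
|everything   |
|water     cup|
|make    heart|
|play    clean|
|microwave    |
|robot        |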